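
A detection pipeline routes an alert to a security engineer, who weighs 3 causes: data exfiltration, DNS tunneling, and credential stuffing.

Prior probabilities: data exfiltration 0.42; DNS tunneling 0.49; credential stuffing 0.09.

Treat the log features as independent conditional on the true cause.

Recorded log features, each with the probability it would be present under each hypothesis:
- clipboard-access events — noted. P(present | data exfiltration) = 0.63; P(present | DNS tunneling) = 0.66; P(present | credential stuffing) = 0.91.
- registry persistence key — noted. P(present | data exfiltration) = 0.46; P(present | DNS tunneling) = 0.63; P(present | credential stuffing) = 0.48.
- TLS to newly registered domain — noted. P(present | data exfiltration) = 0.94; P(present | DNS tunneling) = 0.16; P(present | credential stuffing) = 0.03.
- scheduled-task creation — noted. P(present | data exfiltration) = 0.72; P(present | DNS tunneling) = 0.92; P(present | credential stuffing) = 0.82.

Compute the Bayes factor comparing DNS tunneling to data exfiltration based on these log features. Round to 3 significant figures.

Joint likelihood of the log feature pattern under each hypothesis:
  DNS tunneling: 0.66 × 0.63 × 0.16 × 0.92 = 0.061206
  data exfiltration: 0.63 × 0.46 × 0.94 × 0.72 = 0.19614
Bayes factor = 0.061206 / 0.19614 ≈ 0.312

0.312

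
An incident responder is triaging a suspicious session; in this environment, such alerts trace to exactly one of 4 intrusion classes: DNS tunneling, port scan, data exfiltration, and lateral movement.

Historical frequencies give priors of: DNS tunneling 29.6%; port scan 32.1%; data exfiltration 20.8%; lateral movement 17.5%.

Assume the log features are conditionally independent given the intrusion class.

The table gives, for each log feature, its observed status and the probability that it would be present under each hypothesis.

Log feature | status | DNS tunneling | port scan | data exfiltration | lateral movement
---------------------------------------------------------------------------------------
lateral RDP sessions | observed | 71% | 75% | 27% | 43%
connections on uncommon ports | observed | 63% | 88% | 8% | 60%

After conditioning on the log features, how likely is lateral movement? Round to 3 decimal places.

0.115

Multiply each prior by the joint likelihood of the log feature pattern:
  DNS tunneling: 0.296 × 0.71 × 0.63 = 0.1324
  port scan: 0.321 × 0.75 × 0.88 = 0.21186
  data exfiltration: 0.208 × 0.27 × 0.08 = 0.0044928
  lateral movement: 0.175 × 0.43 × 0.60 = 0.04515
The unnormalized weights sum to 0.3939.
P(lateral movement | evidence) = 0.04515 / 0.3939 ≈ 0.115.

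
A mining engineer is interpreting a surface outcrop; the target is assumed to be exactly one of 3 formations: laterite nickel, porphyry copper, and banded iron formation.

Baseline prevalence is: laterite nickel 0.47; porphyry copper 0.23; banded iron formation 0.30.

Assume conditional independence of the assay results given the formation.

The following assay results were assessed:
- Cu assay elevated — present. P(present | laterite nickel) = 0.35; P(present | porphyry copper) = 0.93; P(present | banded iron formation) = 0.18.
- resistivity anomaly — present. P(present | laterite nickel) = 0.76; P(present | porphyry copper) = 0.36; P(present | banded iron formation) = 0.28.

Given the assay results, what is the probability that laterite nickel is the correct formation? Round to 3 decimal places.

0.576

Multiply each prior by the joint likelihood of the assay result pattern:
  laterite nickel: 0.47 × 0.35 × 0.76 = 0.12502
  porphyry copper: 0.23 × 0.93 × 0.36 = 0.077004
  banded iron formation: 0.30 × 0.18 × 0.28 = 0.01512
The unnormalized weights sum to 0.21714.
P(laterite nickel | evidence) = 0.12502 / 0.21714 ≈ 0.576.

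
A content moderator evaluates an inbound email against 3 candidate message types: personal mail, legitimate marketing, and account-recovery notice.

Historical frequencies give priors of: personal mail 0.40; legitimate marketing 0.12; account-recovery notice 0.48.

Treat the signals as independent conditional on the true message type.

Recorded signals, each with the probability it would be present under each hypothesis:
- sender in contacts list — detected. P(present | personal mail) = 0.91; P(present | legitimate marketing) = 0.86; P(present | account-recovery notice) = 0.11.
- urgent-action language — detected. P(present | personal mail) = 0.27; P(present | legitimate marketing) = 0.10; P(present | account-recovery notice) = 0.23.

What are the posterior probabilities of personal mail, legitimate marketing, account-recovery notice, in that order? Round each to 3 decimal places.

0.814, 0.085, 0.101

Multiply each prior by the joint likelihood of the signal pattern:
  personal mail: 0.40 × 0.91 × 0.27 = 0.09828
  legitimate marketing: 0.12 × 0.86 × 0.10 = 0.01032
  account-recovery notice: 0.48 × 0.11 × 0.23 = 0.012144
The unnormalized weights sum to 0.12074.
P(personal mail | evidence) = 0.09828 / 0.12074 ≈ 0.814
P(legitimate marketing | evidence) = 0.01032 / 0.12074 ≈ 0.085
P(account-recovery notice | evidence) = 0.012144 / 0.12074 ≈ 0.101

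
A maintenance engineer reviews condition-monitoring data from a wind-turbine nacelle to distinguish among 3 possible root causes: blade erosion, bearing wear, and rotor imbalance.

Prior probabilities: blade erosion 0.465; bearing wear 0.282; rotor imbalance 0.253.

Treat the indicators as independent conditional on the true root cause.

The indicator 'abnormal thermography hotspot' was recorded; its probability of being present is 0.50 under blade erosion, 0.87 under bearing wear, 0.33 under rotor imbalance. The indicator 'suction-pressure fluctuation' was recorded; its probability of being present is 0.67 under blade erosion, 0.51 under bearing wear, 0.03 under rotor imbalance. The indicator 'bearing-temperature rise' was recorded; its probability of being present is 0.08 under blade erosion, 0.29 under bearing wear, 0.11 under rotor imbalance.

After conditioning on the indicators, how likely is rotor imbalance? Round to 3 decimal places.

For each hypothesis, the unnormalized posterior weight is prior × product of the indicator likelihoods:
  blade erosion: 0.465 × 0.50 × 0.67 × 0.08 = 0.012462
  bearing wear: 0.282 × 0.87 × 0.51 × 0.29 = 0.036286
  rotor imbalance: 0.253 × 0.33 × 0.03 × 0.11 = 0.00027552
The unnormalized weights sum to 0.049023.
P(rotor imbalance | evidence) = 0.00027552 / 0.049023 ≈ 0.006.

0.006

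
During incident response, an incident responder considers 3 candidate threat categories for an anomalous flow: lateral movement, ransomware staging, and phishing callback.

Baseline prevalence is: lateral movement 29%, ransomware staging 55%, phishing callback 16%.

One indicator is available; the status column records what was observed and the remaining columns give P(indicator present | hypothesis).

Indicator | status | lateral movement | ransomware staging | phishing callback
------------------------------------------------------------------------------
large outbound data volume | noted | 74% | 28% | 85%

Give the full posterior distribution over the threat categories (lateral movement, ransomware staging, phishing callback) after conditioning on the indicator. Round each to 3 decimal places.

0.425, 0.305, 0.270

Multiply each prior by the likelihood of the indicator:
  lateral movement: 0.29 × 0.74 = 0.2146
  ransomware staging: 0.55 × 0.28 = 0.154
  phishing callback: 0.16 × 0.85 = 0.136
The unnormalized weights sum to 0.5046.
P(lateral movement | evidence) = 0.2146 / 0.5046 ≈ 0.425
P(ransomware staging | evidence) = 0.154 / 0.5046 ≈ 0.305
P(phishing callback | evidence) = 0.136 / 0.5046 ≈ 0.270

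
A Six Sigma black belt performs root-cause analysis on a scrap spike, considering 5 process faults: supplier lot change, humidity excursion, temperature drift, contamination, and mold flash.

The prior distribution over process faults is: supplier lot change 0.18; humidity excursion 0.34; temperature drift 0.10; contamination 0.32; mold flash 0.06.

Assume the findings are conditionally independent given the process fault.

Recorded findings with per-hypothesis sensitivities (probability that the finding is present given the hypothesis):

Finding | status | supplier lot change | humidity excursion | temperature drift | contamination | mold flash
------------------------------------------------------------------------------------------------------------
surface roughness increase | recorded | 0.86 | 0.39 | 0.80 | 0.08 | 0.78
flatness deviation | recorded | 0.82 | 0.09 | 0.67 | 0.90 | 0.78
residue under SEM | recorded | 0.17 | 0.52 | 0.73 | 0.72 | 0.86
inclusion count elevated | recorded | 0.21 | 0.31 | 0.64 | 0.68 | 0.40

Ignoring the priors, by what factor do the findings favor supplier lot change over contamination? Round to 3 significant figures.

0.714

Joint likelihood of the evidence pattern under each hypothesis:
  supplier lot change: 0.86 × 0.82 × 0.17 × 0.21 = 0.025176
  contamination: 0.08 × 0.90 × 0.72 × 0.68 = 0.035251
Bayes factor = 0.025176 / 0.035251 ≈ 0.714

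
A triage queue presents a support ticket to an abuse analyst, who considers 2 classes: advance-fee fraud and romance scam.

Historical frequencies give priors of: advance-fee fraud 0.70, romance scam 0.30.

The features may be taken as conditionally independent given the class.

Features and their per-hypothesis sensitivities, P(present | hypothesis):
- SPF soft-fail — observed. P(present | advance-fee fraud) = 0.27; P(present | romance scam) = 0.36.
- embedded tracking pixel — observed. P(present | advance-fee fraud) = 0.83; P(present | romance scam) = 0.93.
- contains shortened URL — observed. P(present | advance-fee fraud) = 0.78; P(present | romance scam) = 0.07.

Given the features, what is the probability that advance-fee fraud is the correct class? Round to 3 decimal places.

Multiply each prior by the joint likelihood of the feature pattern:
  advance-fee fraud: 0.70 × 0.27 × 0.83 × 0.78 = 0.12236
  romance scam: 0.30 × 0.36 × 0.93 × 0.07 = 0.0070308
Marginal likelihood of the evidence = 0.12939.
P(advance-fee fraud | evidence) = 0.12236 / 0.12939 ≈ 0.946.

0.946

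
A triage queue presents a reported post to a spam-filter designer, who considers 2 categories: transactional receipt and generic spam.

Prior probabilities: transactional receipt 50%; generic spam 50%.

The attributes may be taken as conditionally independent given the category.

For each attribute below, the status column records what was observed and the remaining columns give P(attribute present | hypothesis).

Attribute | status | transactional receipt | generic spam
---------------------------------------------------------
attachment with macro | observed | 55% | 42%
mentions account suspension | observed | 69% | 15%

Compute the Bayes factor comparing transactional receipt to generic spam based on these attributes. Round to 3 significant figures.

Take the product of per-attribute likelihoods under each hypothesis, then divide.
  transactional receipt: 0.55 × 0.69 = 0.3795
  generic spam: 0.42 × 0.15 = 0.063
Bayes factor = 0.3795 / 0.063 ≈ 6.02

6.02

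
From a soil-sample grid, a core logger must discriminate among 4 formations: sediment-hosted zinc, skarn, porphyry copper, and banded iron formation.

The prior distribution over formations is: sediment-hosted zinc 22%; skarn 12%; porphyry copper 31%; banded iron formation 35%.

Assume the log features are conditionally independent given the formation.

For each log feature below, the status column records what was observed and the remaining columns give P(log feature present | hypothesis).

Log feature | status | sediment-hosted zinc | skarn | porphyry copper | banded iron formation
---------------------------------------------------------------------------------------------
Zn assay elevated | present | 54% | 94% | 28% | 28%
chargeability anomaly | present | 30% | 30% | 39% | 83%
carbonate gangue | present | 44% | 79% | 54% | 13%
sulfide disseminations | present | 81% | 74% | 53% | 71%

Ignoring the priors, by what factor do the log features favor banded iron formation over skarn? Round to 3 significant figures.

0.130

Joint likelihood of the log feature pattern under each hypothesis:
  banded iron formation: 0.28 × 0.83 × 0.13 × 0.71 = 0.021451
  skarn: 0.94 × 0.30 × 0.79 × 0.74 = 0.16486
Bayes factor = 0.021451 / 0.16486 ≈ 0.130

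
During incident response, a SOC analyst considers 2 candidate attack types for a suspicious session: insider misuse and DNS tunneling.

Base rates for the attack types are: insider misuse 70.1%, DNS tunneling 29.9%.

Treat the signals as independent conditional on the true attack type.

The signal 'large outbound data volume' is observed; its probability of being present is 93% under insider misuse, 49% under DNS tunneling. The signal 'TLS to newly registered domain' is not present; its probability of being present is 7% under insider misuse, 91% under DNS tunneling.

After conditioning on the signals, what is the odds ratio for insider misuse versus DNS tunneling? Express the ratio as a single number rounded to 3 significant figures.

46.0

Unnormalized posterior weight (prior times the signal likelihoods) for each of the two hypotheses (using 1 − P(present | H) for each absent signal):
  insider misuse: 0.701 × 0.93 × (1 − 0.07) = 0.60629
  DNS tunneling: 0.299 × 0.49 × (1 − 0.91) = 0.013186
Odds(insider misuse : DNS tunneling) = 0.60629 / 0.013186 ≈ 46.0.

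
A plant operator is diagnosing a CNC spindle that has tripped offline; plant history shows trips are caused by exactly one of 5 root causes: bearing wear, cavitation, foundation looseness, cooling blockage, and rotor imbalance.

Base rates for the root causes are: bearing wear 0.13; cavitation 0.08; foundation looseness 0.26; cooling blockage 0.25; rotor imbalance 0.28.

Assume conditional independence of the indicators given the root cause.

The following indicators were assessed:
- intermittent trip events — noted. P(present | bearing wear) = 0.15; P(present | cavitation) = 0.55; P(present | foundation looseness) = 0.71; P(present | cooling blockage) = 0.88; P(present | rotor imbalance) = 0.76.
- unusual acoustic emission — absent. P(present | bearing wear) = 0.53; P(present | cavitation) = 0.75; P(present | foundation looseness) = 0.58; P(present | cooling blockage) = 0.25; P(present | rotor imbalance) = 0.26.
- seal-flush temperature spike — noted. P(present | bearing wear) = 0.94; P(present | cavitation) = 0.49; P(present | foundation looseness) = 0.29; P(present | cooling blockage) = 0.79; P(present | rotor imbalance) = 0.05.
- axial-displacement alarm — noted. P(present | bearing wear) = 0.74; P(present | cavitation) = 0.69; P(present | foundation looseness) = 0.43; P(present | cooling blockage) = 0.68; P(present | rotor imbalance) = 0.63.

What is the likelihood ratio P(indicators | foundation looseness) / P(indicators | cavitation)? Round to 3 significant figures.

Take the product of per-indicator likelihoods under each hypothesis (using 1 − P(present | H) for each absent indicator), then divide.
  foundation looseness: 0.71 × (1 − 0.58) × 0.29 × 0.43 = 0.037186
  cavitation: 0.55 × (1 − 0.75) × 0.49 × 0.69 = 0.046489
Bayes factor = 0.037186 / 0.046489 ≈ 0.800

0.800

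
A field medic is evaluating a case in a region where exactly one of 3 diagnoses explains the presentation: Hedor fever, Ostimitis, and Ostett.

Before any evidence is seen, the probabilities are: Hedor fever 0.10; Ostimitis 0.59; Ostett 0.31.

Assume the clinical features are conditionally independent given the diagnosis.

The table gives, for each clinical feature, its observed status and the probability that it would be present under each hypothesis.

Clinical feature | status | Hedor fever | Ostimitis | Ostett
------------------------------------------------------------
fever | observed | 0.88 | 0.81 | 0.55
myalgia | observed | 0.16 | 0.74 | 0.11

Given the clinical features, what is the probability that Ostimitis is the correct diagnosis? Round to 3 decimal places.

0.915

Multiply each prior by the joint likelihood of the clinical feature pattern:
  Hedor fever: 0.10 × 0.88 × 0.16 = 0.01408
  Ostimitis: 0.59 × 0.81 × 0.74 = 0.35365
  Ostett: 0.31 × 0.55 × 0.11 = 0.018755
Normalizing constant Z = 0.01408 + 0.35365 + 0.018755 = 0.38648.
P(Ostimitis | evidence) = 0.35365 / 0.38648 ≈ 0.915.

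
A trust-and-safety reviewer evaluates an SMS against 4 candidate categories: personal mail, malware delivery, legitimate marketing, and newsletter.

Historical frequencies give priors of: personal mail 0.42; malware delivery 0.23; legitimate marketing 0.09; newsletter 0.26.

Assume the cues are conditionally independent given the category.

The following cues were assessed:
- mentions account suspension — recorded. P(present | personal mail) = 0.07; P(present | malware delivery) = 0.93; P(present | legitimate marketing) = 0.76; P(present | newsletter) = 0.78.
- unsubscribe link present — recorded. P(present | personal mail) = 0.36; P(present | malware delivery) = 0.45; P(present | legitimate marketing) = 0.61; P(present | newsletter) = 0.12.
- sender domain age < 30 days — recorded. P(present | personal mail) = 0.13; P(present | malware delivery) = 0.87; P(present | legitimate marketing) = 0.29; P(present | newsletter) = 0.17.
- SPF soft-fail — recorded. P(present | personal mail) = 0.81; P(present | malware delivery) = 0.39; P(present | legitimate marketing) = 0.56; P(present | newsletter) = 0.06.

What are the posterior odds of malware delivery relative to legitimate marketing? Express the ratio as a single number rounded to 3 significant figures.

Posterior odds equal prior odds times the likelihood ratio; only the two competing hypotheses matter.
  malware delivery: 0.23 × 0.93 × 0.45 × 0.87 × 0.39 = 0.032659
  legitimate marketing: 0.09 × 0.76 × 0.61 × 0.29 × 0.56 = 0.006776
Odds(malware delivery : legitimate marketing) = 0.032659 / 0.006776 ≈ 4.82.

4.82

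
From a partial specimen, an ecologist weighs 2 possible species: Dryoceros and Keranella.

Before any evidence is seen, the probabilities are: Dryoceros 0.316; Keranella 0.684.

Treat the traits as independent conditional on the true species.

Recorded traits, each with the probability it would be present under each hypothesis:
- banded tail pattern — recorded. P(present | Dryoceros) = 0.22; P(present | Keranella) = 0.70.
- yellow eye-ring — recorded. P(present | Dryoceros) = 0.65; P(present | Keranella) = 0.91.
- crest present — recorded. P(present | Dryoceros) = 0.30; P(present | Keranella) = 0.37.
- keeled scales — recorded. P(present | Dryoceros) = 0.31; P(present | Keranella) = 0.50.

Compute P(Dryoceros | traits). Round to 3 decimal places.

By Bayes' rule with conditional independence, the unnormalized weight for each hypothesis is prior × ∏ likelihoods:
  Dryoceros: 0.316 × 0.22 × 0.65 × 0.30 × 0.31 = 0.0042025
  Keranella: 0.684 × 0.70 × 0.91 × 0.37 × 0.50 = 0.080606
Normalizing constant Z = 0.0042025 + 0.080606 = 0.084808.
P(Dryoceros | evidence) = 0.0042025 / 0.084808 ≈ 0.050.

0.050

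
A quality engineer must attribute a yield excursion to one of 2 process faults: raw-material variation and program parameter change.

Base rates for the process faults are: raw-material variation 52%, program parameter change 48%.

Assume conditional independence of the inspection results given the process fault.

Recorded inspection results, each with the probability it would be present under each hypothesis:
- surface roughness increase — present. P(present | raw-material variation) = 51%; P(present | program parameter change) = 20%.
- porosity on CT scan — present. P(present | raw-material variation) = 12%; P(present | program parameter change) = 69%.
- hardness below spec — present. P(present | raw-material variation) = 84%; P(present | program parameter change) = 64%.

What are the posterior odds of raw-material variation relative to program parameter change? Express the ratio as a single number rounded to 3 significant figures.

The normalizing constant cancels in an odds ratio, so compute prior × likelihood for the two hypotheses only:
  raw-material variation: 0.52 × 0.51 × 0.12 × 0.84 = 0.026732
  program parameter change: 0.48 × 0.20 × 0.69 × 0.64 = 0.042394
Posterior odds = 0.026732 / 0.042394 ≈ 0.631.

0.631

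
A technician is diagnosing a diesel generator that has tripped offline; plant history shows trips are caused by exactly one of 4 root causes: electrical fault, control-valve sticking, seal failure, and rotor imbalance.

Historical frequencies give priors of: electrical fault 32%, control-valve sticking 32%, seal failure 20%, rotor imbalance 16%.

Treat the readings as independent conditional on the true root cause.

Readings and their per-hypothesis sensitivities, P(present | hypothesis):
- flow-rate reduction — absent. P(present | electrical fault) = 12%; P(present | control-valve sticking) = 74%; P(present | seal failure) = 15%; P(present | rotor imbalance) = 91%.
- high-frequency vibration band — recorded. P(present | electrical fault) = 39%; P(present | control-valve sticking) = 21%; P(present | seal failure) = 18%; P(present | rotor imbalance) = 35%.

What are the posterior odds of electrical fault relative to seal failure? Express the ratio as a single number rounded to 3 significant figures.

Posterior odds equal prior odds times the likelihood ratio; only the two competing hypotheses matter (using 1 − P(present | H) for each absent reading).
  electrical fault: 0.32 × (1 − 0.12) × 0.39 = 0.10982
  seal failure: 0.20 × (1 − 0.15) × 0.18 = 0.0306
Posterior odds = 0.10982 / 0.0306 ≈ 3.59.

3.59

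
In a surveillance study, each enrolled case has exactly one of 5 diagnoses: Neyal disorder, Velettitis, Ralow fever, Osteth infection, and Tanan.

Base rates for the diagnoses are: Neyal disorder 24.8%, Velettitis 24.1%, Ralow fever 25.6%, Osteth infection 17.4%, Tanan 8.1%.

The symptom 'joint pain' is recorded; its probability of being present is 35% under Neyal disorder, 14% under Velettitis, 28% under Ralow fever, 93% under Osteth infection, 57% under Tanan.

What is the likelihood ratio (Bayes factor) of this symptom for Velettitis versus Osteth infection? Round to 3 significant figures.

0.151

The Bayes factor is the ratio of the two likelihoods.
  Velettitis: 0.14
  Osteth infection: 0.93
Bayes factor = 0.14 / 0.93 ≈ 0.151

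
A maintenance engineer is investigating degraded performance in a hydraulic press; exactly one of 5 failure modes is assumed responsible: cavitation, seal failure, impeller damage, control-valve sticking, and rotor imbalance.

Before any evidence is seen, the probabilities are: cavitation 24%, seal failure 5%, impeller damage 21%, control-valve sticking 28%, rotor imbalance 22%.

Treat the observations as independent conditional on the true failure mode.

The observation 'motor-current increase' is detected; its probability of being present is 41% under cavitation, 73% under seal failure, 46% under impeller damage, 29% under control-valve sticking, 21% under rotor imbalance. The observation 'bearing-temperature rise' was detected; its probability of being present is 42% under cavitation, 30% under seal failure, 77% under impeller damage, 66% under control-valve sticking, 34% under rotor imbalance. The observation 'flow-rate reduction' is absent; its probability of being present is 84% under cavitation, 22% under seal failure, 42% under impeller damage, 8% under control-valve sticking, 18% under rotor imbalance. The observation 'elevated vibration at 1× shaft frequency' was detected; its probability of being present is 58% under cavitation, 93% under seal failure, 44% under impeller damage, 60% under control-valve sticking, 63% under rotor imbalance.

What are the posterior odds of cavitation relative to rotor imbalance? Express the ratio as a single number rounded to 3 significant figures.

0.473

The normalizing constant cancels in an odds ratio, so compute prior × likelihood for the two hypotheses only (using 1 − P(present | H) for each absent observation):
  cavitation: 0.24 × 0.41 × 0.42 × (1 − 0.84) × 0.58 = 0.0038352
  rotor imbalance: 0.22 × 0.21 × 0.34 × (1 − 0.18) × 0.63 = 0.0081148
Posterior odds = 0.0038352 / 0.0081148 ≈ 0.473.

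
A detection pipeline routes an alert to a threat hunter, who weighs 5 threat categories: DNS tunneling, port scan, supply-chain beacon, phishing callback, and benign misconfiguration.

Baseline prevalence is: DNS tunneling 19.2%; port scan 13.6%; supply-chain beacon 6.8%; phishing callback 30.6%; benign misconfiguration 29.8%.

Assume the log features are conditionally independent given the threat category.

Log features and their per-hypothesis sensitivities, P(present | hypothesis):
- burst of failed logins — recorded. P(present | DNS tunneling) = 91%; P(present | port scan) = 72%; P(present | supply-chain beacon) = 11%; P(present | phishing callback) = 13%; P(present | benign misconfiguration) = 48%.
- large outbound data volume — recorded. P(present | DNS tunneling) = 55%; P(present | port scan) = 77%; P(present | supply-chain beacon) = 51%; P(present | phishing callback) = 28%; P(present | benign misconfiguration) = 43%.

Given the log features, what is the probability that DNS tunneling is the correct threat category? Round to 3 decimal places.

0.388

By Bayes' rule with conditional independence, the unnormalized weight for each hypothesis is prior × ∏ likelihoods:
  DNS tunneling: 0.192 × 0.91 × 0.55 = 0.096096
  port scan: 0.136 × 0.72 × 0.77 = 0.075398
  supply-chain beacon: 0.068 × 0.11 × 0.51 = 0.0038148
  phishing callback: 0.306 × 0.13 × 0.28 = 0.011138
  benign misconfiguration: 0.298 × 0.48 × 0.43 = 0.061507
Marginal likelihood of the evidence = 0.24795.
P(DNS tunneling | evidence) = 0.096096 / 0.24795 ≈ 0.388.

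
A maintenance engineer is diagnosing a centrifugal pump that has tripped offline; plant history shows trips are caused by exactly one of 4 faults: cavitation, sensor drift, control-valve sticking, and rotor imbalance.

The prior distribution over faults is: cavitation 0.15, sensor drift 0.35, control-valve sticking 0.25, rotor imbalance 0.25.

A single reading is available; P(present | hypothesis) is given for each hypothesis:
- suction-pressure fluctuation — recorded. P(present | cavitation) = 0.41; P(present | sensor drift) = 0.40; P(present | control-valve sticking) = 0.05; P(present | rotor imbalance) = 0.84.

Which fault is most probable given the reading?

rotor imbalance

By Bayes' rule, the unnormalized weight for each hypothesis is prior × likelihood:
  cavitation: 0.15 × 0.41 = 0.0615
  sensor drift: 0.35 × 0.40 = 0.14
  control-valve sticking: 0.25 × 0.05 = 0.0125
  rotor imbalance: 0.25 × 0.84 = 0.21
Normalizing constant Z = 0.0615 + 0.14 + 0.0125 + 0.21 = 0.424.
P(cavitation | evidence) ≈ 0.0615 / 0.424 ≈ 0.145
P(sensor drift | evidence) ≈ 0.14 / 0.424 ≈ 0.330
P(control-valve sticking | evidence) ≈ 0.0125 / 0.424 ≈ 0.029
P(rotor imbalance | evidence) ≈ 0.21 / 0.424 ≈ 0.495
The largest is 0.495, so rotor imbalance is most probable.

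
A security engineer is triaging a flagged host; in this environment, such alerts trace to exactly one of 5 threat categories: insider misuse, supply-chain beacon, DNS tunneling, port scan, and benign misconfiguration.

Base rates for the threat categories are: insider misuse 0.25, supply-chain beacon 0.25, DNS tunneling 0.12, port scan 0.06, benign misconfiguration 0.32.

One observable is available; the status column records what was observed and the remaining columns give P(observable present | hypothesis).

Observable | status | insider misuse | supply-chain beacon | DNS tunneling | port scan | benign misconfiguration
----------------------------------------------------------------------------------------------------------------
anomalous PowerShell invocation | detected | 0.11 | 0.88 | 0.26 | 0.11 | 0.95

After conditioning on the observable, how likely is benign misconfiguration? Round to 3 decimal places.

By Bayes' rule, the unnormalized weight for each hypothesis is prior × likelihood:
  insider misuse: 0.25 × 0.11 = 0.0275
  supply-chain beacon: 0.25 × 0.88 = 0.22
  DNS tunneling: 0.12 × 0.26 = 0.0312
  port scan: 0.06 × 0.11 = 0.0066
  benign misconfiguration: 0.32 × 0.95 = 0.304
The unnormalized weights sum to 0.5893.
P(benign misconfiguration | evidence) = 0.304 / 0.5893 ≈ 0.516.

0.516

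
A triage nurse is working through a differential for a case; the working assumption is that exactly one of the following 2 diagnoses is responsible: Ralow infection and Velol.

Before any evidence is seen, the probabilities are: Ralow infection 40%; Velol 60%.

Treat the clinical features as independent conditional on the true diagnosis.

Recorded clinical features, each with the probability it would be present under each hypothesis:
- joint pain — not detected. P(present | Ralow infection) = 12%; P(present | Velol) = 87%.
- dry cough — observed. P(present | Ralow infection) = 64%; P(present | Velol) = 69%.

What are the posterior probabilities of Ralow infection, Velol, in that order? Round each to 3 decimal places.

By Bayes' rule with conditional independence, the unnormalized weight for each hypothesis is prior × ∏ likelihoods (using 1 − P(present | H) for each absent clinical feature):
  Ralow infection: 0.40 × (1 − 0.12) × 0.64 = 0.22528
  Velol: 0.60 × (1 − 0.87) × 0.69 = 0.05382
Normalizing constant Z = 0.22528 + 0.05382 = 0.2791.
P(Ralow infection | evidence) = 0.22528 / 0.2791 ≈ 0.807
P(Velol | evidence) = 0.05382 / 0.2791 ≈ 0.193

0.807, 0.193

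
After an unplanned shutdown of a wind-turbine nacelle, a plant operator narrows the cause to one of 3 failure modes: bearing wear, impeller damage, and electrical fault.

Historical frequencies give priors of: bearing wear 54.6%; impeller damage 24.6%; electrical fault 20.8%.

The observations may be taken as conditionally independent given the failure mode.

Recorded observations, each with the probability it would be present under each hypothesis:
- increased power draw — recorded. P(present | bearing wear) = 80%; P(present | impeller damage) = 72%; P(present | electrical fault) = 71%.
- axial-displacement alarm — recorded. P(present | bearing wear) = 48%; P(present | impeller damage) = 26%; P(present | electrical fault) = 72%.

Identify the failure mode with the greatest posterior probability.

Multiply each prior by the joint likelihood of the evidence pattern:
  bearing wear: 0.546 × 0.80 × 0.48 = 0.20966
  impeller damage: 0.246 × 0.72 × 0.26 = 0.046051
  electrical fault: 0.208 × 0.71 × 0.72 = 0.10633
Normalizing constant Z = 0.20966 + 0.046051 + 0.10633 = 0.36204.
P(bearing wear | evidence) ≈ 0.20966 / 0.36204 ≈ 0.579
P(impeller damage | evidence) ≈ 0.046051 / 0.36204 ≈ 0.127
P(electrical fault | evidence) ≈ 0.10633 / 0.36204 ≈ 0.294
The largest is 0.579, so bearing wear is most probable.

bearing wear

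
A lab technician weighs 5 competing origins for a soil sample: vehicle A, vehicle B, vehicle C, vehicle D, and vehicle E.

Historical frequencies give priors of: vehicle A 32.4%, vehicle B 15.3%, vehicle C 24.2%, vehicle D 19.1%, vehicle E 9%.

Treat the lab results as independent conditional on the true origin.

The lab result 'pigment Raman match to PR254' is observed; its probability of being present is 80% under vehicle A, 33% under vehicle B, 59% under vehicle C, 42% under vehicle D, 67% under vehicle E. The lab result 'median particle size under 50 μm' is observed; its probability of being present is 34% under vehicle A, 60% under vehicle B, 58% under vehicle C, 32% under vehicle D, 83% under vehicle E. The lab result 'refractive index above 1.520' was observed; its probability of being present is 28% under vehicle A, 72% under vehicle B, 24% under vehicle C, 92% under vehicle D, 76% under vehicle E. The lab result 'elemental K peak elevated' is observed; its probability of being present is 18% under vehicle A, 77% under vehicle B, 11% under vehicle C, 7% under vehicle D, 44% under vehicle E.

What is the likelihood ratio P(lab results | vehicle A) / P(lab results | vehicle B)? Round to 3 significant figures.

0.125

Joint likelihood of the lab result pattern under each hypothesis:
  vehicle A: 0.80 × 0.34 × 0.28 × 0.18 = 0.013709
  vehicle B: 0.33 × 0.60 × 0.72 × 0.77 = 0.10977
Bayes factor = 0.013709 / 0.10977 ≈ 0.125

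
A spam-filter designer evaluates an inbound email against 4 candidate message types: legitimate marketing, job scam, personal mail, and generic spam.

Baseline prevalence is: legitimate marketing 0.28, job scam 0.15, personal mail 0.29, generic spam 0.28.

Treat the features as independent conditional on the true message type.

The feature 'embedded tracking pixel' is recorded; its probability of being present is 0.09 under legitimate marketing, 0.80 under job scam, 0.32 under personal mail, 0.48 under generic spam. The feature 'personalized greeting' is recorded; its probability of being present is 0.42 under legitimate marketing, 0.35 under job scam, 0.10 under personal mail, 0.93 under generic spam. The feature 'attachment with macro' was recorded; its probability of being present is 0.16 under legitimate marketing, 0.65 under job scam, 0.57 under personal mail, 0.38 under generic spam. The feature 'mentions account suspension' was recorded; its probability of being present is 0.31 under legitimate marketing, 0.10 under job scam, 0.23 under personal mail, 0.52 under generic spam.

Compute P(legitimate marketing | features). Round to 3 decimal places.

0.018

For each hypothesis, the unnormalized posterior weight is prior × product of the feature likelihoods:
  legitimate marketing: 0.28 × 0.09 × 0.42 × 0.16 × 0.31 = 0.00052497
  job scam: 0.15 × 0.80 × 0.35 × 0.65 × 0.10 = 0.00273
  personal mail: 0.29 × 0.32 × 0.10 × 0.57 × 0.23 = 0.0012166
  generic spam: 0.28 × 0.48 × 0.93 × 0.38 × 0.52 = 0.024698
Normalizing constant Z = 0.00052497 + 0.00273 + 0.0012166 + 0.024698 = 0.02917.
P(legitimate marketing | evidence) = 0.00052497 / 0.02917 ≈ 0.018.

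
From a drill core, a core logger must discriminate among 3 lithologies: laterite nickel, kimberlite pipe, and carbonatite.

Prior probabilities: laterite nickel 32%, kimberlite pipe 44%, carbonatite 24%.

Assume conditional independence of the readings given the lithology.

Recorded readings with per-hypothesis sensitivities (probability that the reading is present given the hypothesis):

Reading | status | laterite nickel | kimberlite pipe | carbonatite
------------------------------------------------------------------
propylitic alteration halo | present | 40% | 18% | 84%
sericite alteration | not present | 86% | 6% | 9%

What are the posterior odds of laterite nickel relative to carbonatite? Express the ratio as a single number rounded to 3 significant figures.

0.0977

Unnormalized posterior weight (prior times the reading likelihoods) for each of the two hypotheses (using 1 − P(present | H) for each absent reading):
  laterite nickel: 0.32 × 0.40 × (1 − 0.86) = 0.01792
  carbonatite: 0.24 × 0.84 × (1 − 0.09) = 0.18346
Odds(laterite nickel : carbonatite) = 0.01792 / 0.18346 ≈ 0.0977.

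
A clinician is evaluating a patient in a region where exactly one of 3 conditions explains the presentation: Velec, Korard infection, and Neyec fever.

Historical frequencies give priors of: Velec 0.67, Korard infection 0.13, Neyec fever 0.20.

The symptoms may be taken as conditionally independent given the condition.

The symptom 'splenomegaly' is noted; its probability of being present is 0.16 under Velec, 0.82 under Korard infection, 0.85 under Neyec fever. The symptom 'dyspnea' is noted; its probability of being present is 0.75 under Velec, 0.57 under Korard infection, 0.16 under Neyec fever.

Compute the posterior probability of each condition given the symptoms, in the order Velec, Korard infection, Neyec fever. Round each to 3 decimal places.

0.478, 0.361, 0.162

By Bayes' rule with conditional independence, the unnormalized weight for each hypothesis is prior × ∏ likelihoods:
  Velec: 0.67 × 0.16 × 0.75 = 0.0804
  Korard infection: 0.13 × 0.82 × 0.57 = 0.060762
  Neyec fever: 0.20 × 0.85 × 0.16 = 0.0272
The unnormalized weights sum to 0.16836.
P(Velec | evidence) = 0.0804 / 0.16836 ≈ 0.478
P(Korard infection | evidence) = 0.060762 / 0.16836 ≈ 0.361
P(Neyec fever | evidence) = 0.0272 / 0.16836 ≈ 0.162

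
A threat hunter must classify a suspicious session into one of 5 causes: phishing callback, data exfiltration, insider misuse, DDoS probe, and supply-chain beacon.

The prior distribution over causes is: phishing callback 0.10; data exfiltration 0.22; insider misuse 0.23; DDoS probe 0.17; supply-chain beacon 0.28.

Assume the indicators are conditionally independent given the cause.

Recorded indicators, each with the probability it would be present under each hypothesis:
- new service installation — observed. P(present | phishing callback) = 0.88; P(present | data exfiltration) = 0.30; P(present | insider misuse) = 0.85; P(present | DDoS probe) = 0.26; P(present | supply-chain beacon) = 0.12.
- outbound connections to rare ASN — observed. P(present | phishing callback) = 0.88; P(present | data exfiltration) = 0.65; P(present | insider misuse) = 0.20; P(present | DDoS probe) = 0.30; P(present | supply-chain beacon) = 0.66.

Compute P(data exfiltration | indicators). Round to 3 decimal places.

0.220

By Bayes' rule with conditional independence, the unnormalized weight for each hypothesis is prior × ∏ likelihoods:
  phishing callback: 0.10 × 0.88 × 0.88 = 0.07744
  data exfiltration: 0.22 × 0.30 × 0.65 = 0.0429
  insider misuse: 0.23 × 0.85 × 0.20 = 0.0391
  DDoS probe: 0.17 × 0.26 × 0.30 = 0.01326
  supply-chain beacon: 0.28 × 0.12 × 0.66 = 0.022176
The unnormalized weights sum to 0.19488.
P(data exfiltration | evidence) = 0.0429 / 0.19488 ≈ 0.220.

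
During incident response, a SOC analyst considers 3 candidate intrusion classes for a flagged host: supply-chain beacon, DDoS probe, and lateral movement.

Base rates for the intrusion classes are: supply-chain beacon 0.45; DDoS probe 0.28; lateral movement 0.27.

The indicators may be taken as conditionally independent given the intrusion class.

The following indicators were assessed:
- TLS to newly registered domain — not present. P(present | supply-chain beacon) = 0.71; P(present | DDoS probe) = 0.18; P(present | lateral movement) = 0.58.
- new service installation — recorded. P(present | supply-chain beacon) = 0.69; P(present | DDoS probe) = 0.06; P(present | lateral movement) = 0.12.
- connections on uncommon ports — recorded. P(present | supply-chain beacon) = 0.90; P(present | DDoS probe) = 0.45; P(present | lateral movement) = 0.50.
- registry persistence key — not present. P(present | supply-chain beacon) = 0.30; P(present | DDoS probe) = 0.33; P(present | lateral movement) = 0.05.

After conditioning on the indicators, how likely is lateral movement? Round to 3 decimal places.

0.096

For each hypothesis, the unnormalized posterior weight is prior × product of the indicator likelihoods (using 1 − P(present | H) for each absent indicator):
  supply-chain beacon: 0.45 × (1 − 0.71) × 0.69 × 0.90 × (1 − 0.30) = 0.056728
  DDoS probe: 0.28 × (1 − 0.18) × 0.06 × 0.45 × (1 − 0.33) = 0.0041535
  lateral movement: 0.27 × (1 − 0.58) × 0.12 × 0.50 × (1 − 0.05) = 0.0064638
Marginal likelihood of the evidence = 0.067346.
P(lateral movement | evidence) = 0.0064638 / 0.067346 ≈ 0.096.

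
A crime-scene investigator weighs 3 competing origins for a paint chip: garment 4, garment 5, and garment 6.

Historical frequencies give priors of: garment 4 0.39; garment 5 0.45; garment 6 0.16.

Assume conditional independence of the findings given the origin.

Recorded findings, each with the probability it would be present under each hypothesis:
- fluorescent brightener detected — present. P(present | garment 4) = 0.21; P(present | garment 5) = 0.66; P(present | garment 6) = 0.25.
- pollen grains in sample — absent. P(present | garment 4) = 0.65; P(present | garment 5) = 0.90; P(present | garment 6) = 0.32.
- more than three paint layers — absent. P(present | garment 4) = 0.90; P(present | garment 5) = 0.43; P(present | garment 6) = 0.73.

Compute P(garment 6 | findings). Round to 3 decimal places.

0.271

Multiply each prior by the joint likelihood of the evidence pattern (using 1 − P(present | H) for each absent finding):
  garment 4: 0.39 × 0.21 × (1 − 0.65) × (1 − 0.90) = 0.0028665
  garment 5: 0.45 × 0.66 × (1 − 0.90) × (1 − 0.43) = 0.016929
  garment 6: 0.16 × 0.25 × (1 − 0.32) × (1 − 0.73) = 0.007344
The unnormalized weights sum to 0.027139.
P(garment 6 | evidence) = 0.007344 / 0.027139 ≈ 0.271.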